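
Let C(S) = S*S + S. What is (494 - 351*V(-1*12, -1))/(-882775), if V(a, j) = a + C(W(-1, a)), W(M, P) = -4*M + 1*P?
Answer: 598/35311 ≈ 0.016935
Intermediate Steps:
W(M, P) = P - 4*M (W(M, P) = -4*M + P = P - 4*M)
C(S) = S + S² (C(S) = S² + S = S + S²)
V(a, j) = a + (4 + a)*(5 + a) (V(a, j) = a + (a - 4*(-1))*(1 + (a - 4*(-1))) = a + (a + 4)*(1 + (a + 4)) = a + (4 + a)*(1 + (4 + a)) = a + (4 + a)*(5 + a))
(494 - 351*V(-1*12, -1))/(-882775) = (494 - 351*(-1*12 + (4 - 1*12)*(5 - 1*12)))/(-882775) = (494 - 351*(-12 + (4 - 12)*(5 - 12)))*(-1/882775) = (494 - 351*(-12 - 8*(-7)))*(-1/882775) = (494 - 351*(-12 + 56))*(-1/882775) = (494 - 351*44)*(-1/882775) = (494 - 15444)*(-1/882775) = -14950*(-1/882775) = 598/35311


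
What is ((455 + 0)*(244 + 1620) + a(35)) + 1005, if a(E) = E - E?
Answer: 849125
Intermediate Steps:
a(E) = 0
((455 + 0)*(244 + 1620) + a(35)) + 1005 = ((455 + 0)*(244 + 1620) + 0) + 1005 = (455*1864 + 0) + 1005 = (848120 + 0) + 1005 = 848120 + 1005 = 849125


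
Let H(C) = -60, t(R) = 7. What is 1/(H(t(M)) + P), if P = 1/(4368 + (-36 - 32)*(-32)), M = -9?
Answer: -6544/392639 ≈ -0.016667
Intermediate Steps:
P = 1/6544 (P = 1/(4368 - 68*(-32)) = 1/(4368 + 2176) = 1/6544 ≈ 0.00015281)
1/(H(t(M)) + P) = 1/(-60 + 1/6544) = 1/(-392639/6544) = -6544/392639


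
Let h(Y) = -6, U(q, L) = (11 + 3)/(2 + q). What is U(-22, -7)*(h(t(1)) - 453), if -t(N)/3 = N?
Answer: 3213/10 ≈ 321.30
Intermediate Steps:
U(q, L) = 14/(2 + q)
t(N) = -3*N
U(-22, -7)*(h(t(1)) - 453) = (14/(2 - 22))*(-6 - 453) = (14/(-20))*(-459) = (14*(-1/20))*(-459) = -7/10*(-459) = 3213/10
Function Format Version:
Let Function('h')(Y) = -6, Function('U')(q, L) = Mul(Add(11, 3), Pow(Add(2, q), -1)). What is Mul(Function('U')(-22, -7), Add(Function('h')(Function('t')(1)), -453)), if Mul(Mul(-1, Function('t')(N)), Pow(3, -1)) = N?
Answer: Rational(3213, 10) ≈ 321.30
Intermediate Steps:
Function('U')(q, L) = Mul(14, Pow(Add(2, q), -1))
Function('t')(N) = Mul(-3, N)
Mul(Function('U')(-22, -7), Add(Function('h')(Function('t')(1)), -453)) = Mul(Mul(14, Pow(Add(2, -22), -1)), Add(-6, -453)) = Mul(Mul(14, Pow(-20, -1)), -459) = Mul(Mul(14, Rational(-1, 20)), -459) = Mul(Rational(-7, 10), -459) = Rational(3213, 10)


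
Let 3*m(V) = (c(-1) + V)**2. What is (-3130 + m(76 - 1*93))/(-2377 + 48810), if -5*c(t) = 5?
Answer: -3022/46433 ≈ -0.065083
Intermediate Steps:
c(t) = -1 (c(t) = -1/5*5 = -1)
m(V) = (-1 + V)**2/3
(-3130 + m(76 - 1*93))/(-2377 + 48810) = (-3130 + (-1 + (76 - 1*93))**2/3)/(-2377 + 48810) = (-3130 + (-1 + (76 - 93))**2/3)/46433 = (-3130 + (-1 - 17)**2/3)*(1/46433) = (-3130 + (1/3)*(-18)**2)*(1/46433) = (-3130 + (1/3)*324)*(1/46433) = (-3130 + 108)*(1/46433) = -3022*1/46433 = -3022/46433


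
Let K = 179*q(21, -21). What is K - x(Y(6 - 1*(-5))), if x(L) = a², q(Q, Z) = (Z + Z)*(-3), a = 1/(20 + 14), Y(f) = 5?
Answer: 26072423/1156 ≈ 22554.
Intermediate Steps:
a = 1/34 ≈ 0.029412
q(Q, Z) = -6*Z (q(Q, Z) = (2*Z)*(-3) = -6*Z)
K = 22554 (K = 179*(-6*(-21)) = 179*126 = 22554)
x(L) = 1/1156 (x(L) = (1/34)² = 1/1156)
K - x(Y(6 - 1*(-5))) = 22554 - 1*1/1156 = 22554 - 1/1156 = 26072423/1156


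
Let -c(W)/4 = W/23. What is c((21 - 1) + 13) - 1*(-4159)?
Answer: 95525/23 ≈ 4153.3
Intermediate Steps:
c(W) = -4*W/23
c((21 - 1) + 13) - 1*(-4159) = -4*((21 - 1) + 13)/23 - 1*(-4159) = -4*(20 + 13)/23 + 4159 = -4/23*33 + 4159 = -132/23 + 4159 = 95525/23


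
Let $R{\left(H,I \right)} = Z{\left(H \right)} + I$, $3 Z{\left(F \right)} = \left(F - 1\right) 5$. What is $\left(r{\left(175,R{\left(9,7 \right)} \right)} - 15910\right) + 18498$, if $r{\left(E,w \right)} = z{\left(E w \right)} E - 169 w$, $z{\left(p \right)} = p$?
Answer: $621860$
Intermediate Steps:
$Z{\left(F \right)} = - \frac{5}{3} + \frac{5 F}{3}$ ($Z{\left(F \right)} = \frac{\left(F - 1\right) 5}{3} = \frac{\left(-1 + F\right) 5}{3} = \frac{-5 + 5 F}{3} = - \frac{5}{3} + \frac{5 F}{3}$)
$R{\left(H,I \right)} = - \frac{5}{3} + I + \frac{5 H}{3}$ ($R{\left(H,I \right)} = \left(- \frac{5}{3} + \frac{5 H}{3}\right) + I = - \frac{5}{3} + I + \frac{5 H}{3}$)
$r{\left(E,w \right)} = - 169 w + w E^{2}$ ($r{\left(E,w \right)} = E w E - 169 w = w E^{2} - 169 w = - 169 w + w E^{2}$)
$\left(r{\left(175,R{\left(9,7 \right)} \right)} - 15910\right) + 18498 = \left(\left(- \frac{5}{3} + 7 + \frac{5}{3} \cdot 9\right) \left(-169 + 175^{2}\right) - 15910\right) + 18498 = \left(\left(- \frac{5}{3} + 7 + 15\right) \left(-169 + 30625\right) - 15910\right) + 18498 = \left(\frac{61}{3} \cdot 30456 - 15910\right) + 18498 = \left(619272 - 15910\right) + 18498 = 603362 + 18498 = 621860$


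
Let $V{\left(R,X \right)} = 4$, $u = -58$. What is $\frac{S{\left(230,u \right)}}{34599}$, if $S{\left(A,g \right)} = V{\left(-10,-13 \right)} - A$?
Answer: $- \frac{226}{34599} \approx -0.006532$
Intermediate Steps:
$S{\left(A,g \right)} = 4 - A$
$\frac{S{\left(230,u \right)}}{34599} = \frac{4 - 230}{34599} = \left(4 - 230\right) \frac{1}{34599} = \left(-226\right) \frac{1}{34599} = - \frac{226}{34599}$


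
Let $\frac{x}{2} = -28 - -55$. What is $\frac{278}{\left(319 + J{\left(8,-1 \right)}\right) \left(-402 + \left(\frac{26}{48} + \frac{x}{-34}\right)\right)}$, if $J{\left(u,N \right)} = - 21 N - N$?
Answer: $- \frac{113424}{56075063} \approx -0.0020227$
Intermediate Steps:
$J{\left(u,N \right)} = - 22 N$
$x = 54$ ($x = 2 \left(-28 - -55\right) = 2 \left(-28 + 55\right) = 2 \cdot 27 = 54$)
$\frac{278}{\left(319 + J{\left(8,-1 \right)}\right) \left(-402 + \left(\frac{26}{48} + \frac{x}{-34}\right)\right)} = \frac{278}{\left(319 - -22\right) \left(-402 + \left(\frac{26}{48} + \frac{54}{-34}\right)\right)} = \frac{278}{\left(319 + 22\right) \left(-402 + \left(26 \cdot \frac{1}{48} + 54 \left(- \frac{1}{34}\right)\right)\right)} = \frac{278}{341 \left(-402 + \left(\frac{13}{24} - \frac{27}{17}\right)\right)} = \frac{278}{341 \left(-402 - \frac{427}{408}\right)} = \frac{278}{341 \left(- \frac{164443}{408}\right)} = \frac{278}{- \frac{56075063}{408}} = 278 \left(- \frac{408}{56075063}\right) = - \frac{113424}{56075063}$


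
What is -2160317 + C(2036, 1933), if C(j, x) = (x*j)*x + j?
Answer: 7605333323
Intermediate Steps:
C(j, x) = j + j*x² (C(j, x) = (j*x)*x + j = j*x² + j = j + j*x²)
-2160317 + C(2036, 1933) = -2160317 + 2036*(1 + 1933²) = -2160317 + 2036*(1 + 3736489) = -2160317 + 2036*3736490 = -2160317 + 7607493640 = 7605333323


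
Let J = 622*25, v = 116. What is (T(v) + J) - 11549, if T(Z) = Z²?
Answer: 17457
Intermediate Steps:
J = 15550
(T(v) + J) - 11549 = (116² + 15550) - 11549 = (13456 + 15550) - 11549 = 29006 - 11549 = 17457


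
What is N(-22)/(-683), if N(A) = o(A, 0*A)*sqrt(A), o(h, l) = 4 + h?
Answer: 18*I*sqrt(22)/683 ≈ 0.12361*I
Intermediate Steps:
N(A) = sqrt(A)*(4 + A) (N(A) = (4 + A)*sqrt(A) = sqrt(A)*(4 + A))
N(-22)/(-683) = (sqrt(-22)*(4 - 22))/(-683) = ((I*sqrt(22))*(-18))*(-1/683) = -18*I*sqrt(22)*(-1/683) = 18*I*sqrt(22)/683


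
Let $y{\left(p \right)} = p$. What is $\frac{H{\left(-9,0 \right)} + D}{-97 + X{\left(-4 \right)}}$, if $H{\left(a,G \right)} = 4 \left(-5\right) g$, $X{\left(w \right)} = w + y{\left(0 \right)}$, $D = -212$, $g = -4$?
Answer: $\frac{132}{101} \approx 1.3069$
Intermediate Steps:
$X{\left(w \right)} = w$ ($X{\left(w \right)} = w + 0 = w$)
$H{\left(a,G \right)} = 80$ ($H{\left(a,G \right)} = 4 \left(-5\right) \left(-4\right) = \left(-20\right) \left(-4\right) = 80$)
$\frac{H{\left(-9,0 \right)} + D}{-97 + X{\left(-4 \right)}} = \frac{80 - 212}{-97 - 4} = - \frac{132}{-101} = \left(-132\right) \left(- \frac{1}{101}\right) = \frac{132}{101}$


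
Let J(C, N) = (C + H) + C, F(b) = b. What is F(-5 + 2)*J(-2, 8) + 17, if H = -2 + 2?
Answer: 29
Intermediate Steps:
H = 0
J(C, N) = 2*C (J(C, N) = (C + 0) + C = C + C = 2*C)
F(-5 + 2)*J(-2, 8) + 17 = (-5 + 2)*(2*(-2)) + 17 = -3*(-4) + 17 = 12 + 17 = 29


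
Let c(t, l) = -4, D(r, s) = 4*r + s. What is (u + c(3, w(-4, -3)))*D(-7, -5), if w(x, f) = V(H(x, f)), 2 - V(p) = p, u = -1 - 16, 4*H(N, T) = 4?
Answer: 693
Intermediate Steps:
H(N, T) = 1 (H(N, T) = (¼)*4 = 1)
u = -17
V(p) = 2 - p
w(x, f) = 1 (w(x, f) = 2 - 1*1 = 2 - 1 = 1)
D(r, s) = s + 4*r
(u + c(3, w(-4, -3)))*D(-7, -5) = (-17 - 4)*(-5 + 4*(-7)) = -21*(-5 - 28) = -21*(-33) = 693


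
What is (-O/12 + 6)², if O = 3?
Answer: 529/16 ≈ 33.063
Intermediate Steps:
(-O/12 + 6)² = (-1*3/12 + 6)² = (-3*1/12 + 6)² = (-¼ + 6)² = (23/4)² = 529/16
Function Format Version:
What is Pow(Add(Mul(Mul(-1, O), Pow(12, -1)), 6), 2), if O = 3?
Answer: Rational(529, 16) ≈ 33.063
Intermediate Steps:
Pow(Add(Mul(Mul(-1, O), Pow(12, -1)), 6), 2) = Pow(Add(Mul(Mul(-1, 3), Pow(12, -1)), 6), 2) = Pow(Add(Mul(-3, Rational(1, 12)), 6), 2) = Pow(Add(Rational(-1, 4), 6), 2) = Pow(Rational(23, 4), 2) = Rational(529, 16)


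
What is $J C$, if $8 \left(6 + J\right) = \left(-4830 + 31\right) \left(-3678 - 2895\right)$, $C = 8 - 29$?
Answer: $- \frac{662419359}{8} \approx -8.2802 \cdot 10^{7}$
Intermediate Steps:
$C = -21$ ($C = 8 - 29 = -21$)
$J = \frac{31543779}{8}$ ($J = -6 + \frac{\left(-4830 + 31\right) \left(-3678 - 2895\right)}{8} = -6 + \frac{\left(-4799\right) \left(-6573\right)}{8} = -6 + \frac{1}{8} \cdot 31543827 = -6 + \frac{31543827}{8} = \frac{31543779}{8} \approx 3.943 \cdot 10^{6}$)
$J C = \frac{31543779}{8} \left(-21\right) = - \frac{662419359}{8}$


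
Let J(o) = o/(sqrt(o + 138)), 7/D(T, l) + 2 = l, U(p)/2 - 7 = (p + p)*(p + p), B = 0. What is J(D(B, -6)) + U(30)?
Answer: 7214 - 7*sqrt(2194)/4388 ≈ 7213.9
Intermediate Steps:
U(p) = 14 + 8*p**2 (U(p) = 14 + 2*((p + p)*(p + p)) = 14 + 2*((2*p)*(2*p)) = 14 + 2*(4*p**2) = 14 + 8*p**2)
D(T, l) = 7/(-2 + l)
J(o) = o/sqrt(138 + o) (J(o) = o/(sqrt(138 + o)) = o/sqrt(138 + o))
J(D(B, -6)) + U(30) = (7/(-2 - 6))/sqrt(138 + 7/(-2 - 6)) + (14 + 8*30**2) = (7/(-8))/sqrt(138 + 7/(-8)) + (14 + 8*900) = (7*(-1/8))/sqrt(138 + 7*(-1/8)) + (14 + 7200) = -7/(8*sqrt(138 - 7/8)) + 7214 = -7*sqrt(2194)/4388 + 7214 = 7214 - 7*sqrt(2194)/4388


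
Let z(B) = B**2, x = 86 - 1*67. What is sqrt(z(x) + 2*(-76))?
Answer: sqrt(209) ≈ 14.457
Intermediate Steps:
x = 19 (x = 86 - 67 = 19)
sqrt(z(x) + 2*(-76)) = sqrt(19**2 + 2*(-76)) = sqrt(361 - 152) = sqrt(209)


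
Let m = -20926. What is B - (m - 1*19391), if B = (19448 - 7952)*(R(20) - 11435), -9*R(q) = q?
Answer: -394325969/3 ≈ -1.3144e+8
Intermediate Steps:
R(q) = -q/9
B = -394446920/3 (B = (19448 - 7952)*(-⅑*20 - 11435) = 11496*(-20/9 - 11435) = 11496*(-102935/9) = -394446920/3 ≈ -1.3148e+8)
B - (m - 1*19391) = -394446920/3 - (-20926 - 1*19391) = -394446920/3 - (-20926 - 19391) = -394446920/3 - 1*(-40317) = -394446920/3 + 40317 = -394325969/3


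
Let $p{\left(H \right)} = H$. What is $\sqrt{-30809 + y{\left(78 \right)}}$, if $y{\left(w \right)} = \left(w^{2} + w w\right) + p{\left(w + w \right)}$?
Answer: $i \sqrt{18485} \approx 135.96 i$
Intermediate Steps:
$y{\left(w \right)} = 2 w + 2 w^{2}$ ($y{\left(w \right)} = \left(w^{2} + w w\right) + \left(w + w\right) = \left(w^{2} + w^{2}\right) + 2 w = 2 w^{2} + 2 w = 2 w + 2 w^{2}$)
$\sqrt{-30809 + y{\left(78 \right)}} = \sqrt{-30809 + 2 \cdot 78 \left(1 + 78\right)} = \sqrt{-30809 + 2 \cdot 78 \cdot 79} = \sqrt{-30809 + 12324} = \sqrt{-18485} = i \sqrt{18485}$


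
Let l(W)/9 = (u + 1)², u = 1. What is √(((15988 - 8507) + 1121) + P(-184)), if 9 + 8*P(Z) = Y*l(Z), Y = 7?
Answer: √138118/4 ≈ 92.911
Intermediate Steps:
l(W) = 36 (l(W) = 9*(1 + 1)² = 9*2² = 9*4 = 36)
P(Z) = 243/8 (P(Z) = -9/8 + (7*36)/8 = -9/8 + (⅛)*252 = -9/8 + 63/2 = 243/8)
√(((15988 - 8507) + 1121) + P(-184)) = √(((15988 - 8507) + 1121) + 243/8) = √((7481 + 1121) + 243/8) = √(8602 + 243/8) = √(69059/8) = √138118/4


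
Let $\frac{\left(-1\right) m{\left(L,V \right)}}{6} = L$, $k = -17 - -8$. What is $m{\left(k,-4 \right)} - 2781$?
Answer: $-2727$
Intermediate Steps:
$k = -9$ ($k = -17 + 8 = -9$)
$m{\left(L,V \right)} = - 6 L$
$m{\left(k,-4 \right)} - 2781 = \left(-6\right) \left(-9\right) - 2781 = 54 - 2781 = -2727$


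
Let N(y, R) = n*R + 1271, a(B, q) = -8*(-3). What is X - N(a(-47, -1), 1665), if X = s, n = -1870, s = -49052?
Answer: 3063227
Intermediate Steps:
a(B, q) = 24
N(y, R) = 1271 - 1870*R (N(y, R) = -1870*R + 1271 = 1271 - 1870*R)
X = -49052
X - N(a(-47, -1), 1665) = -49052 - (1271 - 1870*1665) = -49052 - (1271 - 3113550) = -49052 - 1*(-3112279) = -49052 + 3112279 = 3063227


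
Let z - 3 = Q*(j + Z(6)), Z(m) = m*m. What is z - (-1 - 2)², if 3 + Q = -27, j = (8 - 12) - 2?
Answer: -906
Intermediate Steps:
Z(m) = m²
j = -6 (j = -4 - 2 = -6)
Q = -30 (Q = -3 - 27 = -30)
z = -897 (z = 3 - 30*(-6 + 6²) = 3 - 30*(-6 + 36) = 3 - 30*30 = 3 - 900 = -897)
z - (-1 - 2)² = -897 - (-1 - 2)² = -897 - 1*(-3)² = -897 - 1*9 = -897 - 9 = -906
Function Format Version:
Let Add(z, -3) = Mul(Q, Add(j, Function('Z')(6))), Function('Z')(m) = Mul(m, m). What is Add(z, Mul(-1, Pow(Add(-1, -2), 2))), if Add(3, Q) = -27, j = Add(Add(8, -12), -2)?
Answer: -906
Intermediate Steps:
Function('Z')(m) = Pow(m, 2)
j = -6 (j = Add(-4, -2) = -6)
Q = -30 (Q = Add(-3, -27) = -30)
z = -897 (z = Add(3, Mul(-30, Add(-6, Pow(6, 2)))) = Add(3, Mul(-30, Add(-6, 36))) = Add(3, Mul(-30, 30)) = Add(3, -900) = -897)
Add(z, Mul(-1, Pow(Add(-1, -2), 2))) = Add(-897, Mul(-1, Pow(Add(-1, -2), 2))) = Add(-897, Mul(-1, Pow(-3, 2))) = Add(-897, Mul(-1, 9)) = Add(-897, -9) = -906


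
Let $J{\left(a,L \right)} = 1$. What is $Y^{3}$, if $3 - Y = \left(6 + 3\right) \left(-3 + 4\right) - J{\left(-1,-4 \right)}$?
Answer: $-125$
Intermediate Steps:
$Y = -5$ ($Y = 3 - \left(\left(6 + 3\right) \left(-3 + 4\right) - 1\right) = 3 - \left(9 \cdot 1 - 1\right) = 3 - \left(9 - 1\right) = 3 - 8 = -5$)
$Y^{3} = \left(-5\right)^{3} = -125$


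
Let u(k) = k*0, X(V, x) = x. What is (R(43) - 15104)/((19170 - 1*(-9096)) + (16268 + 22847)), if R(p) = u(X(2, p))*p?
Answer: -15104/67381 ≈ -0.22416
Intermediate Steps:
u(k) = 0
R(p) = 0 (R(p) = 0*p = 0)
(R(43) - 15104)/((19170 - 1*(-9096)) + (16268 + 22847)) = (0 - 15104)/((19170 - 1*(-9096)) + (16268 + 22847)) = -15104/((19170 + 9096) + 39115) = -15104/(28266 + 39115) = -15104/67381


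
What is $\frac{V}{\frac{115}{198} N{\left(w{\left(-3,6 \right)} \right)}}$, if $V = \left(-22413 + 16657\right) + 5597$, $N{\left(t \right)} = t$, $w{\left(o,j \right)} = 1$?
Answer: $- \frac{31482}{115} \approx -273.76$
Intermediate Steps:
$V = -159$ ($V = -5756 + 5597 = -159$)
$\frac{V}{\frac{115}{198} N{\left(w{\left(-3,6 \right)} \right)}} = - \frac{159}{\frac{115}{198} \cdot 1} = - \frac{159}{\frac{115}{198}} = \left(-159\right) \frac{198}{115} = - \frac{31482}{115}$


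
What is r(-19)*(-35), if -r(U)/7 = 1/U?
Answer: -245/19 ≈ -12.895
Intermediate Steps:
r(U) = -7/U
r(-19)*(-35) = -7/(-19)*(-35) = -7*(-1/19)*(-35) = (7/19)*(-35) = -245/19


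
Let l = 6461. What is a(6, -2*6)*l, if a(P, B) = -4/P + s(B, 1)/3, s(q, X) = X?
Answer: -6461/3 ≈ -2153.7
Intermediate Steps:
a(P, B) = ⅓ - 4/P (a(P, B) = -4/P + 1/3 = -4/P + 1*(⅓) = -4/P + ⅓ = ⅓ - 4/P)
a(6, -2*6)*l = ((⅓)*(-12 + 6)/6)*6461 = ((⅓)*(⅙)*(-6))*6461 = -⅓*6461 = -6461/3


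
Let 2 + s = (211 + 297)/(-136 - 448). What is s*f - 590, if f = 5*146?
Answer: -2685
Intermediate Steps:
f = 730
s = -419/146 (s = -2 + (211 + 297)/(-136 - 448) = -2 + 508/(-584) = -2 + 508*(-1/584) = -2 - 127/146 = -419/146 ≈ -2.8699)
s*f - 590 = -419/146*730 - 590 = -2095 - 590 = -2685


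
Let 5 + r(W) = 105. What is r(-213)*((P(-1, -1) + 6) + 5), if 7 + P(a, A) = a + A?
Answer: 200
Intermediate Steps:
P(a, A) = -7 + A + a (P(a, A) = -7 + (a + A) = -7 + (A + a) = -7 + A + a)
r(W) = 100 (r(W) = -5 + 105 = 100)
r(-213)*((P(-1, -1) + 6) + 5) = 100*(((-7 - 1 - 1) + 6) + 5) = 100*((-9 + 6) + 5) = 100*(-3 + 5) = 100*2 = 200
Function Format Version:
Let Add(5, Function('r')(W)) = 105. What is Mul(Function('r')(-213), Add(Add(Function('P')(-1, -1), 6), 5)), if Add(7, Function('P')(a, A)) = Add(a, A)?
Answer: 200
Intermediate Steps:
Function('P')(a, A) = Add(-7, A, a) (Function('P')(a, A) = Add(-7, Add(a, A)) = Add(-7, Add(A, a)) = Add(-7, A, a))
Function('r')(W) = 100 (Function('r')(W) = Add(-5, 105) = 100)
Mul(Function('r')(-213), Add(Add(Function('P')(-1, -1), 6), 5)) = Mul(100, Add(Add(Add(-7, -1, -1), 6), 5)) = Mul(100, Add(Add(-9, 6), 5)) = Mul(100, Add(-3, 5)) = Mul(100, 2) = 200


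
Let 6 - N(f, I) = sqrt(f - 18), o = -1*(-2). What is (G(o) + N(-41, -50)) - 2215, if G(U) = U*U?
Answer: -2205 - I*sqrt(59) ≈ -2205.0 - 7.6811*I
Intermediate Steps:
o = 2
N(f, I) = 6 - sqrt(-18 + f) (N(f, I) = 6 - sqrt(f - 18) = 6 - sqrt(-18 + f))
G(U) = U**2
(G(o) + N(-41, -50)) - 2215 = (2**2 + (6 - sqrt(-18 - 41))) - 2215 = (4 + (6 - sqrt(-59))) - 2215 = (4 + (6 - I*sqrt(59))) - 2215 = (10 - I*sqrt(59)) - 2215 = -2205 - I*sqrt(59)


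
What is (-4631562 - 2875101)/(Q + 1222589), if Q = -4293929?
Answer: 16571/6780 ≈ 2.4441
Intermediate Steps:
(-4631562 - 2875101)/(Q + 1222589) = (-4631562 - 2875101)/(-4293929 + 1222589) = -7506663/(-3071340) = -7506663*(-1/3071340) = 16571/6780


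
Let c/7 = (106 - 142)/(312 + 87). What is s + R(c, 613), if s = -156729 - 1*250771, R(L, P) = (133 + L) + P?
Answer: -7728338/19 ≈ -4.0675e+5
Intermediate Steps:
c = -12/19 (c = 7*((106 - 142)/(312 + 87)) = 7*(-36/399) = 7*(-36*1/399) = 7*(-12/133) = -12/19 ≈ -0.63158)
R(L, P) = 133 + L + P
s = -407500 (s = -156729 - 250771 = -407500)
s + R(c, 613) = -407500 + (133 - 12/19 + 613) = -407500 + 14162/19 = -7728338/19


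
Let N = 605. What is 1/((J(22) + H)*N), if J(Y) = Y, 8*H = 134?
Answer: 4/93775 ≈ 4.2655e-5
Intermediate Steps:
H = 67/4 (H = (1/8)*134 = 67/4 ≈ 16.750)
1/((J(22) + H)*N) = 1/((22 + 67/4)*605) = (1/605)/(155/4) = (4/155)*(1/605) = 4/93775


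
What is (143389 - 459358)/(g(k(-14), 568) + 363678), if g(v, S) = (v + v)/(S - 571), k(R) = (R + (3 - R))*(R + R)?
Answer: -315969/363734 ≈ -0.86868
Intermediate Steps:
k(R) = 6*R (k(R) = 3*(2*R) = 6*R)
g(v, S) = 2*v/(-571 + S) (g(v, S) = (2*v)/(-571 + S) = 2*v/(-571 + S))
(143389 - 459358)/(g(k(-14), 568) + 363678) = (143389 - 459358)/(2*(6*(-14))/(-571 + 568) + 363678) = -315969/(2*(-84)/(-3) + 363678) = -315969/(2*(-84)*(-⅓) + 363678) = -315969/(56 + 363678) = -315969/363734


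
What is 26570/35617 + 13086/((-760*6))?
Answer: -57487477/27068920 ≈ -2.1237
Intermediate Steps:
26570/35617 + 13086/((-760*6)) = 26570*(1/35617) + 13086/(-4560) = 26570/35617 + 13086*(-1/4560) = 26570/35617 - 2181/760 = -57487477/27068920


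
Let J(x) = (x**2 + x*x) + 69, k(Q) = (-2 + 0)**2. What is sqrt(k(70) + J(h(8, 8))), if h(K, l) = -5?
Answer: sqrt(123) ≈ 11.091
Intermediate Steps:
k(Q) = 4 (k(Q) = (-2)**2 = 4)
J(x) = 69 + 2*x**2 (J(x) = (x**2 + x**2) + 69 = 2*x**2 + 69 = 69 + 2*x**2)
sqrt(k(70) + J(h(8, 8))) = sqrt(4 + (69 + 2*(-5)**2)) = sqrt(4 + (69 + 2*25)) = sqrt(4 + (69 + 50)) = sqrt(4 + 119) = sqrt(123)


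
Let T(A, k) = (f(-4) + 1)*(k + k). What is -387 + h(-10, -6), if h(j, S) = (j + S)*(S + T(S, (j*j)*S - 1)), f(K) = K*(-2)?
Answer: 172797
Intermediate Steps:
f(K) = -2*K
T(A, k) = 18*k (T(A, k) = (-2*(-4) + 1)*(k + k) = (8 + 1)*(2*k) = 9*(2*k) = 18*k)
h(j, S) = (S + j)*(-18 + S + 18*S*j**2) (h(j, S) = (j + S)*(S + 18*((j*j)*S - 1)) = (S + j)*(S + 18*(j**2*S - 1)) = (S + j)*(S + 18*(S*j**2 - 1)) = (S + j)*(S + 18*(-1 + S*j**2)) = (S + j)*(S + (-18 + 18*S*j**2)) = (S + j)*(-18 + S + 18*S*j**2))
-387 + h(-10, -6) = -387 + ((-6)**2 - 6*(-10) + 18*(-6)*(-1 - 6*(-10)**2) + 18*(-10)*(-1 - 6*(-10)**2)) = -387 + (36 + 60 + 18*(-6)*(-1 - 6*100) + 18*(-10)*(-1 - 6*100)) = -387 + (36 + 60 + 18*(-6)*(-1 - 600) + 18*(-10)*(-1 - 600)) = -387 + (36 + 60 + 18*(-6)*(-601) + 18*(-10)*(-601)) = -387 + (36 + 60 + 64908 + 108180) = -387 + 173184 = 172797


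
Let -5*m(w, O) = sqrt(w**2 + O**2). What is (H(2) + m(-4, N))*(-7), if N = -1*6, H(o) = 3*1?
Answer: -21 + 14*sqrt(13)/5 ≈ -10.904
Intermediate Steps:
H(o) = 3
N = -6
m(w, O) = -sqrt(O**2 + w**2)/5 (m(w, O) = -sqrt(w**2 + O**2)/5 = -sqrt(O**2 + w**2)/5)
(H(2) + m(-4, N))*(-7) = (3 - sqrt((-6)**2 + (-4)**2)/5)*(-7) = (3 - sqrt(36 + 16)/5)*(-7) = (3 - 2*sqrt(13)/5)*(-7) = -21 + 14*sqrt(13)/5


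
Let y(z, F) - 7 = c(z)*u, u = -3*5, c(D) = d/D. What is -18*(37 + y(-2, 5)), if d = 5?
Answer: -1467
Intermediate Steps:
c(D) = 5/D
u = -15
y(z, F) = 7 - 75/z (y(z, F) = 7 + (5/z)*(-15) = 7 - 75/z)
-18*(37 + y(-2, 5)) = -18*(37 + (7 - 75/(-2))) = -18*(37 + (7 - 75*(-1/2))) = -18*(37 + (7 + 75/2)) = -18*(37 + 89/2) = -18*163/2 = -1467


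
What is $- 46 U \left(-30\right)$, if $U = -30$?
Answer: $-41400$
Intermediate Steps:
$- 46 U \left(-30\right) = \left(-46\right) \left(-30\right) \left(-30\right) = 1380 \left(-30\right) = -41400$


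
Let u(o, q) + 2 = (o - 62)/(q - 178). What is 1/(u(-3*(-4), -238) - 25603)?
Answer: -208/5325815 ≈ -3.9055e-5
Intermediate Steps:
u(o, q) = -2 + (-62 + o)/(-178 + q) (u(o, q) = -2 + (o - 62)/(q - 178) = -2 + (-62 + o)/(-178 + q))
1/(u(-3*(-4), -238) - 25603) = 1/((294 - 3*(-4) - 2*(-238))/(-178 - 238) - 25603) = 1/((294 + 12 + 476)/(-416) - 25603) = 1/(-1/416*782 - 25603) = 1/(-391/208 - 25603) = 1/(-5325815/208) = -208/5325815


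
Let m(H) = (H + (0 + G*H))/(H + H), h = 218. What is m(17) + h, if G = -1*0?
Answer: 437/2 ≈ 218.50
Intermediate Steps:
G = 0
m(H) = ½ (m(H) = (H + (0 + 0*H))/(H + H) = (H + (0 + 0))/((2*H)) = (H + 0)*(1/(2*H)) = H*(1/(2*H)) = ½)
m(17) + h = ½ + 218 = 437/2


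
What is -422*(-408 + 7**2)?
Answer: 151498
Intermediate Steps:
-422*(-408 + 7**2) = -422*(-408 + 49) = -422*(-359) = 151498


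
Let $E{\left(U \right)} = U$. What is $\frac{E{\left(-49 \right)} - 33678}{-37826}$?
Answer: $\frac{33727}{37826} \approx 0.89163$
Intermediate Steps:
$\frac{E{\left(-49 \right)} - 33678}{-37826} = \frac{-49 - 33678}{-37826} = \left(-49 - 33678\right) \left(- \frac{1}{37826}\right) = \left(-33727\right) \left(- \frac{1}{37826}\right) = \frac{33727}{37826}$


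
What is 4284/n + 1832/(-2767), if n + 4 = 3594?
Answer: 2638474/4966765 ≈ 0.53123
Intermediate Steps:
n = 3590 (n = -4 + 3594 = 3590)
4284/n + 1832/(-2767) = 4284/3590 + 1832/(-2767) = 4284*(1/3590) + 1832*(-1/2767) = 2142/1795 - 1832/2767 = 2638474/4966765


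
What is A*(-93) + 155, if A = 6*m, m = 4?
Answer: -2077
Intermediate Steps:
A = 24 (A = 6*4 = 24)
A*(-93) + 155 = 24*(-93) + 155 = -2232 + 155 = -2077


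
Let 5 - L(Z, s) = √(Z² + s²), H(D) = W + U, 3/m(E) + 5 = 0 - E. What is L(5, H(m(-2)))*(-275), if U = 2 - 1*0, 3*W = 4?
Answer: -1375 + 1375*√13/3 ≈ 277.54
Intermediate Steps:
W = 4/3 (W = (⅓)*4 = 4/3 ≈ 1.3333)
m(E) = 3/(-5 - E) (m(E) = 3/(-5 + (0 - E)) = 3/(-5 - E))
U = 2 (U = 2 + 0 = 2)
H(D) = 10/3 (H(D) = 4/3 + 2 = 10/3)
L(Z, s) = 5 - √(Z² + s²)
L(5, H(m(-2)))*(-275) = (5 - √(5² + (10/3)²))*(-275) = (5 - √(25 + 100/9))*(-275) = (5 - √(325/9))*(-275) = (5 - 5*√13/3)*(-275) = -1375 + 1375*√13/3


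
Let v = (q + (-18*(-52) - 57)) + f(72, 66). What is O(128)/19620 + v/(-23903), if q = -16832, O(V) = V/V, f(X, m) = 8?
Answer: 312864803/468976860 ≈ 0.66712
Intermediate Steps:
O(V) = 1
v = -15945 (v = (-16832 + (-18*(-52) - 57)) + 8 = (-16832 + (936 - 57)) + 8 = (-16832 + 879) + 8 = -15953 + 8 = -15945)
O(128)/19620 + v/(-23903) = 1/19620 - 15945/(-23903) = 1*(1/19620) - 15945*(-1/23903) = 1/19620 + 15945/23903 = 312864803/468976860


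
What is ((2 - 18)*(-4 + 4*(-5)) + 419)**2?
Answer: 644809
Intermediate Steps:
((2 - 18)*(-4 + 4*(-5)) + 419)**2 = (-16*(-4 - 20) + 419)**2 = (-16*(-24) + 419)**2 = (384 + 419)**2 = 803**2 = 644809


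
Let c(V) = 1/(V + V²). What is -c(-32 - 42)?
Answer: -1/5402 ≈ -0.00018512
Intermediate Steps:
-c(-32 - 42) = -1/((-32 - 42)*(1 + (-32 - 42))) = -1/((-74)*(1 - 74)) = -(-1)/(74*(-73)) = -(-1)*(-1)/(74*73) = -1*1/5402 = -1/5402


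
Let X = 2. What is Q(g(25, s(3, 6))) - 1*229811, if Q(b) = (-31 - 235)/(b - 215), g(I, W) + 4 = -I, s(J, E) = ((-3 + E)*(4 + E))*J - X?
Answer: -28036809/122 ≈ -2.2981e+5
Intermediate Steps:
s(J, E) = -2 + J*(-3 + E)*(4 + E) (s(J, E) = ((-3 + E)*(4 + E))*J - 1*2 = J*(-3 + E)*(4 + E) - 2 = -2 + J*(-3 + E)*(4 + E))
g(I, W) = -4 - I
Q(b) = -266/(-215 + b)
Q(g(25, s(3, 6))) - 1*229811 = -266/(-215 + (-4 - 1*25)) - 1*229811 = -266/(-215 + (-4 - 25)) - 229811 = -266/(-215 - 29) - 229811 = -266/(-244) - 229811 = -266*(-1/244) - 229811 = 133/122 - 229811 = -28036809/122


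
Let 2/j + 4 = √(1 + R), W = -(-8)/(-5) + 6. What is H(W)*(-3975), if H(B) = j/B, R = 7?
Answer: 19875/22 + 19875*√2/44 ≈ 1542.2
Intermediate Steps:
W = 22/5 (W = -(-8)*(-1)/5 + 6 = -2*⅘ + 6 = -8/5 + 6 = 22/5 ≈ 4.4000)
j = 2/(-4 + 2*√2) (j = 2/(-4 + √(1 + 7)) = 2/(-4 + √8) = 2/(-4 + 2*√2) ≈ -1.7071)
H(B) = (-1 - √2/2)/B
H(W)*(-3975) = (1/((22/5)*(-2 + √2)))*(-3975) = (5/(22*(-2 + √2)))*(-3975) = -19875/(22*(-2 + √2))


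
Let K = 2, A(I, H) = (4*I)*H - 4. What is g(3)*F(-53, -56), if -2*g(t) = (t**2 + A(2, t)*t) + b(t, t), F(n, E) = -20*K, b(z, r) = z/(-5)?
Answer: 1368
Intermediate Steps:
A(I, H) = -4 + 4*H*I (A(I, H) = 4*H*I - 4 = -4 + 4*H*I)
b(z, r) = -z/5 (b(z, r) = z*(-1/5) = -z/5)
F(n, E) = -40 (F(n, E) = -20*2 = -40)
g(t) = -t**2/2 + t/10 - t*(-4 + 8*t)/2 (g(t) = -((t**2 + (-4 + 4*t*2)*t) - t/5)/2 = -((t**2 + (-4 + 8*t)*t) - t/5)/2 = -((t**2 + t*(-4 + 8*t)) - t/5)/2 = -(t**2 - t/5 + t*(-4 + 8*t))/2 = -t**2/2 + t/10 - t*(-4 + 8*t)/2)
g(3)*F(-53, -56) = ((3/10)*3*(7 - 15*3))*(-40) = ((3/10)*3*(7 - 45))*(-40) = ((3/10)*3*(-38))*(-40) = -171/5*(-40) = 1368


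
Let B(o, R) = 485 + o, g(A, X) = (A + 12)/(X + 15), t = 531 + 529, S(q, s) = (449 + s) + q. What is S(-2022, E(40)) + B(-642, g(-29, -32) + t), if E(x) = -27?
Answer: -1757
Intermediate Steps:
S(q, s) = 449 + q + s
t = 1060
g(A, X) = (12 + A)/(15 + X)
S(-2022, E(40)) + B(-642, g(-29, -32) + t) = (449 - 2022 - 27) + (485 - 642) = -1600 - 157 = -1757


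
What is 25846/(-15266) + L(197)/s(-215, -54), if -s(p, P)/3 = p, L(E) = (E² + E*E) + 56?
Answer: 584550307/4923285 ≈ 118.73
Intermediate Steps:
L(E) = 56 + 2*E² (L(E) = (E² + E²) + 56 = 2*E² + 56 = 56 + 2*E²)
s(p, P) = -3*p
25846/(-15266) + L(197)/s(-215, -54) = 25846/(-15266) + (56 + 2*197²)/((-3*(-215))) = 25846*(-1/15266) + (56 + 2*38809)/645 = -12923/7633 + (56 + 77618)*(1/645) = -12923/7633 + 77674*(1/645) = -12923/7633 + 77674/645 = 584550307/4923285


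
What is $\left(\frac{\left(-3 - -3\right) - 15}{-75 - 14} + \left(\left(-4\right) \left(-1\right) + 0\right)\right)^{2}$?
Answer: $\frac{137641}{7921} \approx 17.377$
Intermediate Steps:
$\left(\frac{\left(-3 - -3\right) - 15}{-75 - 14} + \left(\left(-4\right) \left(-1\right) + 0\right)\right)^{2} = \left(\frac{\left(-3 + 3\right) - 15}{-89} + \left(4 + 0\right)\right)^{2} = \left(\left(0 - 15\right) \left(- \frac{1}{89}\right) + 4\right)^{2} = \left(\left(-15\right) \left(- \frac{1}{89}\right) + 4\right)^{2} = \left(\frac{15}{89} + 4\right)^{2} = \left(\frac{371}{89}\right)^{2} = \frac{137641}{7921}$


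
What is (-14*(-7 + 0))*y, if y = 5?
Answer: 490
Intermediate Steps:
(-14*(-7 + 0))*y = -14*(-7 + 0)*5 = -14*(-7)*5 = 98*5 = 490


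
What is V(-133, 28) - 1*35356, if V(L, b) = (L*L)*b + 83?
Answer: 460019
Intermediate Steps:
V(L, b) = 83 + b*L² (V(L, b) = L²*b + 83 = b*L² + 83 = 83 + b*L²)
V(-133, 28) - 1*35356 = (83 + 28*(-133)²) - 1*35356 = (83 + 28*17689) - 35356 = (83 + 495292) - 35356 = 495375 - 35356 = 460019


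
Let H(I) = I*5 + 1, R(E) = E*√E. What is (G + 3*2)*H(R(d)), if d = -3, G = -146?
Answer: -140 + 2100*I*√3 ≈ -140.0 + 3637.3*I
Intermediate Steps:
R(E) = E^(3/2)
H(I) = 1 + 5*I (H(I) = 5*I + 1 = 1 + 5*I)
(G + 3*2)*H(R(d)) = (-146 + 3*2)*(1 + 5*(-3)^(3/2)) = (-146 + 6)*(1 + 5*(-3*I*√3)) = -140*(1 - 15*I*√3) = -140 + 2100*I*√3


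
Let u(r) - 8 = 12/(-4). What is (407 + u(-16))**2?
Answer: 169744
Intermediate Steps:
u(r) = 5 (u(r) = 8 + 12/(-4) = 8 + 12*(-1/4) = 8 - 3 = 5)
(407 + u(-16))**2 = (407 + 5)**2 = 412**2 = 169744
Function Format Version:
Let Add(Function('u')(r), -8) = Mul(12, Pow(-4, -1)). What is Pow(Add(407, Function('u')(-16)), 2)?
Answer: 169744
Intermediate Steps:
Function('u')(r) = 5 (Function('u')(r) = Add(8, Mul(12, Pow(-4, -1))) = Add(8, Mul(12, Rational(-1, 4))) = Add(8, -3) = 5)
Pow(Add(407, Function('u')(-16)), 2) = Pow(Add(407, 5), 2) = Pow(412, 2) = 169744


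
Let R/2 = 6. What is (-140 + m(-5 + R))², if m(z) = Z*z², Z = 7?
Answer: 41209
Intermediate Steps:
R = 12 (R = 2*6 = 12)
m(z) = 7*z²
(-140 + m(-5 + R))² = (-140 + 7*(-5 + 12)²)² = (-140 + 7*7²)² = (-140 + 7*49)² = (-140 + 343)² = 203² = 41209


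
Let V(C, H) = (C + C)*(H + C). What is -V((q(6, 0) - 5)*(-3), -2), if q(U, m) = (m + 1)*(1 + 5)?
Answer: -30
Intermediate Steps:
q(U, m) = 6 + 6*m (q(U, m) = (1 + m)*6 = 6 + 6*m)
V(C, H) = 2*C*(C + H) (V(C, H) = (2*C)*(C + H) = 2*C*(C + H))
-V((q(6, 0) - 5)*(-3), -2) = -2*((6 + 6*0) - 5)*(-3)*(((6 + 6*0) - 5)*(-3) - 2) = -2*((6 + 0) - 5)*(-3)*(((6 + 0) - 5)*(-3) - 2) = -2*(6 - 5)*(-3)*((6 - 5)*(-3) - 2) = -2*1*(-3)*(1*(-3) - 2) = -2*(-3)*(-3 - 2) = -2*(-3)*(-5) = -1*30 = -30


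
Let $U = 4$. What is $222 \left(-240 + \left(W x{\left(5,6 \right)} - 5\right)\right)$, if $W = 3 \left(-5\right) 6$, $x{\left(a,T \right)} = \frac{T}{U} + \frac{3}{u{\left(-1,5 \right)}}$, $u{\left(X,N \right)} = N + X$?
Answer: $-99345$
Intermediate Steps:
$x{\left(a,T \right)} = \frac{3}{4} + \frac{T}{4}$ ($x{\left(a,T \right)} = \frac{T}{4} + \frac{3}{5 - 1} = T \frac{1}{4} + \frac{3}{4} = \frac{T}{4} + 3 \cdot \frac{1}{4} = \frac{T}{4} + \frac{3}{4} = \frac{3}{4} + \frac{T}{4}$)
$W = -90$ ($W = \left(-15\right) 6 = -90$)
$222 \left(-240 + \left(W x{\left(5,6 \right)} - 5\right)\right) = 222 \left(-240 - \left(5 + 90 \left(\frac{3}{4} + \frac{1}{4} \cdot 6\right)\right)\right) = 222 \left(-240 - \left(5 + 90 \left(\frac{3}{4} + \frac{3}{2}\right)\right)\right) = 222 \left(-240 - \frac{415}{2}\right) = 222 \left(- \frac{895}{2}\right) = -99345$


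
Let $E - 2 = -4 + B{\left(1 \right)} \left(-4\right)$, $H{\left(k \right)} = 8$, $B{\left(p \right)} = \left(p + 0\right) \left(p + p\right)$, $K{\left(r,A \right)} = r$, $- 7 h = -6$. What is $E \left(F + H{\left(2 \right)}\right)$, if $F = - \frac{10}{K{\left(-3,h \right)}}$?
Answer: $- \frac{340}{3} \approx -113.33$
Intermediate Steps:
$h = \frac{6}{7}$ ($h = \left(- \frac{1}{7}\right) \left(-6\right) = \frac{6}{7} \approx 0.85714$)
$B{\left(p \right)} = 2 p^{2}$ ($B{\left(p \right)} = p 2 p = 2 p^{2}$)
$F = \frac{10}{3}$ ($F = - \frac{10}{-3} = \left(-10\right) \left(- \frac{1}{3}\right) = \frac{10}{3} \approx 3.3333$)
$E = -10$ ($E = 2 + \left(-4 + 2 \cdot 1^{2} \left(-4\right)\right) = 2 + \left(-4 + 2 \cdot 1 \left(-4\right)\right) = 2 + \left(-4 + 2 \left(-4\right)\right) = 2 - 12 = -10$)
$E \left(F + H{\left(2 \right)}\right) = - 10 \left(\frac{10}{3} + 8\right) = \left(-10\right) \frac{34}{3} = - \frac{340}{3}$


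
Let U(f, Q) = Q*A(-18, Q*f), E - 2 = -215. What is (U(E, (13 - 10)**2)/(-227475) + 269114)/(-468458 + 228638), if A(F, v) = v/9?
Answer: -2267285521/2020483500 ≈ -1.1222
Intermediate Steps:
E = -213 (E = 2 - 215 = -213)
A(F, v) = v/9 (A(F, v) = v*(1/9) = v/9)
U(f, Q) = f*Q**2/9 (U(f, Q) = Q*((Q*f)/9) = Q*(Q*f/9) = f*Q**2/9)
(U(E, (13 - 10)**2)/(-227475) + 269114)/(-468458 + 228638) = (((1/9)*(-213)*((13 - 10)**2)**2)/(-227475) + 269114)/(-468458 + 228638) = (((1/9)*(-213)*(3**2)**2)*(-1/227475) + 269114)/(-239820) = (((1/9)*(-213)*9**2)*(-1/227475) + 269114)*(-1/239820) = (((1/9)*(-213)*81)*(-1/227475) + 269114)*(-1/239820) = (-1917*(-1/227475) + 269114)*(-1/239820) = (71/8425 + 269114)*(-1/239820) = (2267285521/8425)*(-1/239820) = -2267285521/2020483500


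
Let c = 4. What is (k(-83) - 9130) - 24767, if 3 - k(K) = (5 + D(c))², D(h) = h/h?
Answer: -33930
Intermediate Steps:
D(h) = 1
k(K) = -33 (k(K) = 3 - (5 + 1)² = 3 - 1*6² = 3 - 1*36 = 3 - 36 = -33)
(k(-83) - 9130) - 24767 = (-33 - 9130) - 24767 = -9163 - 24767 = -33930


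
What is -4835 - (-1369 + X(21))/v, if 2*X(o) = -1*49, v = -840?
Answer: -2708529/560 ≈ -4836.7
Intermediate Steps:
X(o) = -49/2 (X(o) = (-1*49)/2 = (1/2)*(-49) = -49/2)
-4835 - (-1369 + X(21))/v = -4835 - (-1369 - 49/2)/(-840) = -4835 - (-2787)*(-1)/(2*840) = -4835 - 1*929/560 = -4835 - 929/560 = -2708529/560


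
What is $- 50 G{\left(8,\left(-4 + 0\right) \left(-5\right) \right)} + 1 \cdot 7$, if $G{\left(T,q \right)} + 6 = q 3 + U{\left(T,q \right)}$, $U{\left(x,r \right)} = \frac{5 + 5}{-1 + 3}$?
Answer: $-2943$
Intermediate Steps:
$U{\left(x,r \right)} = 5$ ($U{\left(x,r \right)} = \frac{10}{2} = 10 \cdot \frac{1}{2} = 5$)
$G{\left(T,q \right)} = -1 + 3 q$ ($G{\left(T,q \right)} = -6 + \left(q 3 + 5\right) = -6 + \left(3 q + 5\right) = -6 + \left(5 + 3 q\right) = -1 + 3 q$)
$- 50 G{\left(8,\left(-4 + 0\right) \left(-5\right) \right)} + 1 \cdot 7 = - 50 \left(-1 + 3 \left(-4 + 0\right) \left(-5\right)\right) + 1 \cdot 7 = - 50 \left(-1 + 3 \left(\left(-4\right) \left(-5\right)\right)\right) + 7 = - 50 \left(-1 + 3 \cdot 20\right) + 7 = - 50 \left(-1 + 60\right) + 7 = \left(-50\right) 59 + 7 = -2950 + 7 = -2943$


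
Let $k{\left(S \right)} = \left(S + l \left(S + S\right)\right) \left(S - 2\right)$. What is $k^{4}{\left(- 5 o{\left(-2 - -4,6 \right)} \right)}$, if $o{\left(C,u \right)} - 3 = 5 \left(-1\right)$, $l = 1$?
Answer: $3317760000$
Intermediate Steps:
$o{\left(C,u \right)} = -2$ ($o{\left(C,u \right)} = 3 + 5 \left(-1\right) = 3 - 5 = -2$)
$k{\left(S \right)} = 3 S \left(-2 + S\right)$ ($k{\left(S \right)} = \left(S + 1 \left(S + S\right)\right) \left(S - 2\right) = \left(S + 1 \cdot 2 S\right) \left(-2 + S\right) = \left(S + 2 S\right) \left(-2 + S\right) = 3 S \left(-2 + S\right)$)
$k^{4}{\left(- 5 o{\left(-2 - -4,6 \right)} \right)} = \left(3 \left(\left(-5\right) \left(-2\right)\right) \left(-2 - -10\right)\right)^{4} = \left(3 \cdot 10 \left(-2 + 10\right)\right)^{4} = \left(3 \cdot 10 \cdot 8\right)^{4} = 240^{4} = 3317760000$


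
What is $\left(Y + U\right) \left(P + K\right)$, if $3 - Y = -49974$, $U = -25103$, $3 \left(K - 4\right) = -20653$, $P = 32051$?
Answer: $\frac{1878285488}{3} \approx 6.261 \cdot 10^{8}$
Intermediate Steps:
$K = - \frac{20641}{3}$ ($K = 4 + \frac{1}{3} \left(-20653\right) = 4 - \frac{20653}{3} = - \frac{20641}{3} \approx -6880.3$)
$Y = 49977$ ($Y = 3 - -49974 = 3 + 49974 = 49977$)
$\left(Y + U\right) \left(P + K\right) = \left(49977 - 25103\right) \left(32051 - \frac{20641}{3}\right) = 24874 \cdot \frac{75512}{3} = \frac{1878285488}{3}$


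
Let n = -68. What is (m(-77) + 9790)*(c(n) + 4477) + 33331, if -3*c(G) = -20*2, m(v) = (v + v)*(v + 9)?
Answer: 91016465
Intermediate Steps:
m(v) = 2*v*(9 + v) (m(v) = (2*v)*(9 + v) = 2*v*(9 + v))
c(G) = 40/3 (c(G) = -(-20)*2/3 = -⅓*(-40) = 40/3)
(m(-77) + 9790)*(c(n) + 4477) + 33331 = (2*(-77)*(9 - 77) + 9790)*(40/3 + 4477) + 33331 = (2*(-77)*(-68) + 9790)*(13471/3) + 33331 = (10472 + 9790)*(13471/3) + 33331 = 20262*(13471/3) + 33331 = 90983134 + 33331 = 91016465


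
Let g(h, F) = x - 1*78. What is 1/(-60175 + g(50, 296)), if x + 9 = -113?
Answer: -1/60375 ≈ -1.6563e-5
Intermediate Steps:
x = -122 (x = -9 - 113 = -122)
g(h, F) = -200 (g(h, F) = -122 - 1*78 = -122 - 78 = -200)
1/(-60175 + g(50, 296)) = 1/(-60175 - 200) = 1/(-60375) = -1/60375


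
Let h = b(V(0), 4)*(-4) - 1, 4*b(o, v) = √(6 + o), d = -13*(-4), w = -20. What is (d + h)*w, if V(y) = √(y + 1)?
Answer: -1020 + 20*√7 ≈ -967.08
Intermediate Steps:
d = 52
V(y) = √(1 + y)
b(o, v) = √(6 + o)/4
h = -1 - √7 (h = (√(6 + √(1 + 0))/4)*(-4) - 1 = (√(6 + √1)/4)*(-4) - 1 = (√(6 + 1)/4)*(-4) - 1 = (√7/4)*(-4) - 1 = -√7 - 1 = -1 - √7 ≈ -3.6458)
(d + h)*w = (52 + (-1 - √7))*(-20) = (51 - √7)*(-20) = -1020 + 20*√7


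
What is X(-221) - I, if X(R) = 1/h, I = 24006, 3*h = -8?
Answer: -192051/8 ≈ -24006.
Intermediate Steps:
h = -8/3 (h = (1/3)*(-8) = -8/3 ≈ -2.6667)
X(R) = -3/8 (X(R) = 1/(-8/3) = -3/8)
X(-221) - I = -3/8 - 1*24006 = -3/8 - 24006 = -192051/8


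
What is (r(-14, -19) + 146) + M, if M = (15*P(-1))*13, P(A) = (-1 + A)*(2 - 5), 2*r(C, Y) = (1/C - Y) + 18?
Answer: 37365/28 ≈ 1334.5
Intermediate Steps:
r(C, Y) = 9 + 1/(2*C) - Y/2 (r(C, Y) = ((1/C - Y) + 18)/2 = (18 + 1/C - Y)/2 = 9 + 1/(2*C) - Y/2)
P(A) = 3 - 3*A (P(A) = (-1 + A)*(-3) = 3 - 3*A)
M = 1170 (M = (15*(3 - 3*(-1)))*13 = (15*(3 + 3))*13 = (15*6)*13 = 90*13 = 1170)
(r(-14, -19) + 146) + M = ((½)*(1 - 1*(-14)*(-18 - 19))/(-14) + 146) + 1170 = ((½)*(-1/14)*(1 - 1*(-14)*(-37)) + 146) + 1170 = ((½)*(-1/14)*(1 - 518) + 146) + 1170 = ((½)*(-1/14)*(-517) + 146) + 1170 = (517/28 + 146) + 1170 = 4605/28 + 1170 = 37365/28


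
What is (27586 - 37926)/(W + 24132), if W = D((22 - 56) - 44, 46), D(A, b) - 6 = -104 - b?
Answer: -2585/5997 ≈ -0.43105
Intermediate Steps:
D(A, b) = -98 - b (D(A, b) = 6 + (-104 - b) = -98 - b)
W = -144 (W = -98 - 1*46 = -98 - 46 = -144)
(27586 - 37926)/(W + 24132) = (27586 - 37926)/(-144 + 24132) = -10340/23988 = -10340*1/23988 = -2585/5997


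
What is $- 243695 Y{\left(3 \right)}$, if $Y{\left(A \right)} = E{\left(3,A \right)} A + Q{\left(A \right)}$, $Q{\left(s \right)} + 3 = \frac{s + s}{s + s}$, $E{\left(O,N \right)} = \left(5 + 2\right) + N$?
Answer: $-6823460$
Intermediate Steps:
$E{\left(O,N \right)} = 7 + N$
$Q{\left(s \right)} = -2$ ($Q{\left(s \right)} = -3 + \frac{s + s}{s + s} = -3 + \frac{2 s}{2 s} = -3 + 2 s \frac{1}{2 s} = -3 + 1 = -2$)
$Y{\left(A \right)} = -2 + A \left(7 + A\right)$ ($Y{\left(A \right)} = \left(7 + A\right) A - 2 = A \left(7 + A\right) - 2 = -2 + A \left(7 + A\right)$)
$- 243695 Y{\left(3 \right)} = - 243695 \left(-2 + 3 \left(7 + 3\right)\right) = - 243695 \left(-2 + 3 \cdot 10\right) = - 243695 \left(-2 + 30\right) = \left(-243695\right) 28 = -6823460$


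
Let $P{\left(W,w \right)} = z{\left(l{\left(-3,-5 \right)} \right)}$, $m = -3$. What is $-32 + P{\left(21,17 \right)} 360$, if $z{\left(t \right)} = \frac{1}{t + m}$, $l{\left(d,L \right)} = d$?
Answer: $-92$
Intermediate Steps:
$z{\left(t \right)} = \frac{1}{-3 + t}$ ($z{\left(t \right)} = \frac{1}{t - 3} = \frac{1}{-3 + t}$)
$P{\left(W,w \right)} = - \frac{1}{6}$ ($P{\left(W,w \right)} = \frac{1}{-3 - 3} = \frac{1}{-6} = - \frac{1}{6}$)
$-32 + P{\left(21,17 \right)} 360 = -32 - 60 = -92$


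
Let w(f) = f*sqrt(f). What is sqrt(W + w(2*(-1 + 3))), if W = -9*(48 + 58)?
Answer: I*sqrt(946) ≈ 30.757*I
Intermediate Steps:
w(f) = f**(3/2)
W = -954 (W = -9*106 = -954)
sqrt(W + w(2*(-1 + 3))) = sqrt(-954 + (2*(-1 + 3))**(3/2)) = sqrt(-954 + (2*2)**(3/2)) = sqrt(-954 + 4**(3/2)) = sqrt(-954 + 8) = sqrt(-946) = I*sqrt(946)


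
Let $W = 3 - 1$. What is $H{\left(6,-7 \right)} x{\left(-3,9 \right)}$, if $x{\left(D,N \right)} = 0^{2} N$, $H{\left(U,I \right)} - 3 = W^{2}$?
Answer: $0$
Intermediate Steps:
$W = 2$ ($W = 3 - 1 = 2$)
$H{\left(U,I \right)} = 7$ ($H{\left(U,I \right)} = 3 + 2^{2} = 3 + 4 = 7$)
$x{\left(D,N \right)} = 0$ ($x{\left(D,N \right)} = 0 N = 0$)
$H{\left(6,-7 \right)} x{\left(-3,9 \right)} = 7 \cdot 0 = 0$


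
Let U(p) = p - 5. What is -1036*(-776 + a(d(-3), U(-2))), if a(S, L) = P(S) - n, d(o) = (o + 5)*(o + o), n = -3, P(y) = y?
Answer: 813260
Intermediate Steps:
U(p) = -5 + p
d(o) = 2*o*(5 + o) (d(o) = (5 + o)*(2*o) = 2*o*(5 + o))
a(S, L) = 3 + S (a(S, L) = S - 1*(-3) = S + 3 = 3 + S)
-1036*(-776 + a(d(-3), U(-2))) = -1036*(-776 + (3 + 2*(-3)*(5 - 3))) = -1036*(-776 + (3 + 2*(-3)*2)) = -1036*(-776 + (3 - 12)) = -1036*(-776 - 9) = -1036*(-785) = 813260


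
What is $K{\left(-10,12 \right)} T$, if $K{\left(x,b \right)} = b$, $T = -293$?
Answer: $-3516$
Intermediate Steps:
$K{\left(-10,12 \right)} T = 12 \left(-293\right) = -3516$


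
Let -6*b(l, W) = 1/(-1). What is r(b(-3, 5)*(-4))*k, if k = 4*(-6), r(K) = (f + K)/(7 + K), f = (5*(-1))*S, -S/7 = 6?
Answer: -15072/19 ≈ -793.26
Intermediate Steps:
S = -42 (S = -7*6 = -42)
b(l, W) = ⅙ (b(l, W) = -⅙/(-1) = -⅙*(-1) = ⅙)
f = 210 (f = (5*(-1))*(-42) = -5*(-42) = 210)
r(K) = (210 + K)/(7 + K)
k = -24
r(b(-3, 5)*(-4))*k = ((210 + (⅙)*(-4))/(7 + (⅙)*(-4)))*(-24) = ((210 - ⅔)/(7 - ⅔))*(-24) = ((628/3)/(19/3))*(-24) = ((3/19)*(628/3))*(-24) = (628/19)*(-24) = -15072/19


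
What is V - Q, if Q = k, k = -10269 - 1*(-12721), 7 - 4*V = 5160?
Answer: -14961/4 ≈ -3740.3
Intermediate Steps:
V = -5153/4 (V = 7/4 - 1/4*5160 = 7/4 - 1290 = -5153/4 ≈ -1288.3)
k = 2452 (k = -10269 + 12721 = 2452)
Q = 2452
V - Q = -5153/4 - 1*2452 = -5153/4 - 2452 = -14961/4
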